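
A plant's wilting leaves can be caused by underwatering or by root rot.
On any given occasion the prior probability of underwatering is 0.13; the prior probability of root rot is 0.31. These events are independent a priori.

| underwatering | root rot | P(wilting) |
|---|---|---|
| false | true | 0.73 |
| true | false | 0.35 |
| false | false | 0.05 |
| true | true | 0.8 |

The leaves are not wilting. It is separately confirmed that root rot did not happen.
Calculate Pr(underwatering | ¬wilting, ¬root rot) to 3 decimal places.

Numerator (weight on configurations with underwatering): 0.65*0.13 = 0.084500
Normalizer over all consistent configurations: 0.95*0.87 + 0.65*0.13 = 0.911000
Posterior = 0.084500 / 0.911000 ≈ 0.093

Pr(underwatering | ¬wilting, ¬root rot) ≈ 0.093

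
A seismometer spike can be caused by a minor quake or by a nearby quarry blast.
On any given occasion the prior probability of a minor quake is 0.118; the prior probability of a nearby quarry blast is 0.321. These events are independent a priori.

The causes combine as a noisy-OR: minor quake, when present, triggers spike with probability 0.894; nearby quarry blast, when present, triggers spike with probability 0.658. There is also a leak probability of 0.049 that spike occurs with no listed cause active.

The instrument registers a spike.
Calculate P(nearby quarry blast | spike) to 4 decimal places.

Under noisy-OR, P(spike | causes) = 1 − (1−0.049)·∏(1−qᵢ) over the active causes.
Enumerate the 4 (minor quake, nearby quarry blast) configurations and weight by the priors:
  P(spike) = 0.049·0.882·0.679 + 0.674758·0.882·0.321 + 0.899194·0.118·0.679 + 0.965524·0.118·0.321
        = 0.029345 + 0.191039 + 0.072045 + 0.036572 = 0.329001
The terms with nearby quarry blast present sum to 0.227611, so
  P(nearby quarry blast | spike) = 0.227611 / 0.329001 ≈ 0.6918

P(nearby quarry blast | spike) ≈ 0.6918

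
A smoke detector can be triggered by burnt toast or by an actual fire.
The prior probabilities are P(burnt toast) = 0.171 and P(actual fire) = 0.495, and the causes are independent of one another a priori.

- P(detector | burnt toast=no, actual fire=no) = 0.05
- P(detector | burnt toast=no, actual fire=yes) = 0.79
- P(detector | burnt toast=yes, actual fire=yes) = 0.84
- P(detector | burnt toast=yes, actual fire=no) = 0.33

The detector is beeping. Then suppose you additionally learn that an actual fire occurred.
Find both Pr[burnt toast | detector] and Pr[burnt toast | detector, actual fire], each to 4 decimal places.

Pr[burnt toast | detector] ≈ 0.2240; Pr[burnt toast | detector, actual fire] ≈ 0.1799

P(detector) = 0.05*0.829*0.505 + 0.79*0.829*0.495 + 0.33*0.171*0.505 + 0.84*0.171*0.495 = 0.020932 + 0.324180 + 0.028497 + 0.071102 = 0.444711
The burnt toast-present share is 0.028497 + 0.071102 = 0.099599.
P(burnt toast | detector) = 0.099599 / 0.444711 ≈ 0.2240

With the extra evidence:
By total probability over both values of burnt toast:
  P(detector | actual fire) = 0.79*0.829 + 0.84*0.171
        = 0.654910 + 0.143640 = 0.798550
The terms with burnt toast present sum to 0.143640, so
  P(burnt toast | detector, actual fire) = 0.143640 / 0.798550 ≈ 0.1799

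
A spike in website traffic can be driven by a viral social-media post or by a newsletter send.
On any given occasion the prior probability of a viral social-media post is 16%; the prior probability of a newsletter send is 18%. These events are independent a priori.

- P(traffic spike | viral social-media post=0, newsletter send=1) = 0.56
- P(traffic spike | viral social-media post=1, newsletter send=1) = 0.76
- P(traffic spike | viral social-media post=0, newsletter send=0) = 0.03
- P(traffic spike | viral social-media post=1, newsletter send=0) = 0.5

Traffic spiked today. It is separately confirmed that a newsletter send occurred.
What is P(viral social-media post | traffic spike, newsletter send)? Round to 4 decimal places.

By total probability over both values of viral social-media post:
  P(traffic spike | newsletter send) = 0.56*0.84 + 0.76*0.16
        = 0.470400 + 0.121600 = 0.592000
Keeping only the viral social-media post-present terms gives 0.121600, so
  P(viral social-media post | traffic spike, newsletter send) = 0.121600 / 0.592000 ≈ 0.2054

P(viral social-media post | traffic spike, newsletter send) ≈ 0.2054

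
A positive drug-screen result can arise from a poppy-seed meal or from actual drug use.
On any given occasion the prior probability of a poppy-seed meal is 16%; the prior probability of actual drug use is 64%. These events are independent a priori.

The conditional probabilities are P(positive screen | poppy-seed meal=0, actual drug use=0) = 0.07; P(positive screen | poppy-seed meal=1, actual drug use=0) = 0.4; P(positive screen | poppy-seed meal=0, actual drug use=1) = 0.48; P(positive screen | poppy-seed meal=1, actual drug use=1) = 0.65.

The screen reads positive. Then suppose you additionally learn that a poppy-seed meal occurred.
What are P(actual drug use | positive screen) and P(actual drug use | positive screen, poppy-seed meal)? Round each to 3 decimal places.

P(actual drug use | positive screen) ≈ 0.880; P(actual drug use | positive screen, poppy-seed meal) ≈ 0.743

P(positive screen) = 0.07*0.84*0.36 + 0.48*0.84*0.64 + 0.4*0.16*0.36 + 0.65*0.16*0.64 = 0.021168 + 0.258048 + 0.023040 + 0.066560 = 0.368816
Restricting to configurations with actual drug use present: 0.258048 + 0.066560 = 0.324608.
So P(actual drug use | positive screen) = 0.324608/0.368816 ≈ 0.880.

Now also conditioning on poppy-seed meal=true:
By total probability over both values of actual drug use:
  P(positive screen | poppy-seed meal) = 0.4·0.36 + 0.65·0.64
        = 0.144000 + 0.416000 = 0.560000
The terms with actual drug use present sum to 0.416000, so
  P(actual drug use | positive screen, poppy-seed meal) = 0.416000 / 0.560000 ≈ 0.743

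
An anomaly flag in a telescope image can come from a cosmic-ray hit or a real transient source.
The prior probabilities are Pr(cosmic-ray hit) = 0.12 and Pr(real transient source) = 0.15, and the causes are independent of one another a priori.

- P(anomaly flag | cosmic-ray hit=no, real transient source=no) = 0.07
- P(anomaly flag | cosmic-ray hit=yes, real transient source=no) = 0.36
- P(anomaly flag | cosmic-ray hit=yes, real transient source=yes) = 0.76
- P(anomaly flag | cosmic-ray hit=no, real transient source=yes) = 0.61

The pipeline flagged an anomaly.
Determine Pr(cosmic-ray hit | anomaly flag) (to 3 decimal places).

Pr(cosmic-ray hit | anomaly flag) ≈ 0.275

For the numerator, keep only cosmic-ray hit=true terms: 0.036720 + 0.013680 = 0.050400
The normalizing constant is 0.07·0.88·0.85 + 0.61·0.88·0.15 + 0.36·0.12·0.85 + 0.76·0.12·0.15 = 0.183280
P(cosmic-ray hit | anomaly flag) = 0.050400/0.183280 ≈ 0.275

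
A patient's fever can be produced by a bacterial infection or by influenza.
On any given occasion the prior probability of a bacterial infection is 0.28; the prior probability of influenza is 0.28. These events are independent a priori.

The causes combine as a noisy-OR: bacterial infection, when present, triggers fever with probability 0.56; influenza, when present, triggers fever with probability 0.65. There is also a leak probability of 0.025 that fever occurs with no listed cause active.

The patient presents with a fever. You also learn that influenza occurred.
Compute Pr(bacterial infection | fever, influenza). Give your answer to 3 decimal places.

Pr(bacterial infection | fever, influenza) ≈ 0.334

Under noisy-OR, P(fever | causes) = 1 − (1−0.025)·∏(1−qᵢ) over the active causes.
Numerator (weight on configurations with bacterial infection): 0.84985×0.28 = 0.237958
Denominator P(fever | influenza): 0.65875×0.72 + 0.84985×0.28 = 0.712258
Posterior = 0.237958 / 0.712258 ≈ 0.334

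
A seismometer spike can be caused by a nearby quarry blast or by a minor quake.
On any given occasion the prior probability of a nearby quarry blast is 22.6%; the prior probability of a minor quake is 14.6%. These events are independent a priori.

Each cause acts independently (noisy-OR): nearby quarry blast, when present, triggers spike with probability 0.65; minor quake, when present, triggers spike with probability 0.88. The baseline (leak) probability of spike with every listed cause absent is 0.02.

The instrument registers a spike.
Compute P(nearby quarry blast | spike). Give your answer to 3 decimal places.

Under noisy-OR, P(spike | causes) = 1 − (1−0.02)·∏(1−qᵢ) over the active causes.
Enumerate the 4 (nearby quarry blast, minor quake) configurations and weight by the priors:
  P(spike) = 0.02×0.774×0.854 + 0.8824×0.774×0.146 + 0.657×0.226×0.854 + 0.95884×0.226×0.146
        = 0.013220 + 0.099715 + 0.126804 + 0.031638 = 0.271377
The terms with nearby quarry blast present sum to 0.158442, so
  P(nearby quarry blast | spike) = 0.158442 / 0.271377 ≈ 0.584

P(nearby quarry blast | spike) ≈ 0.584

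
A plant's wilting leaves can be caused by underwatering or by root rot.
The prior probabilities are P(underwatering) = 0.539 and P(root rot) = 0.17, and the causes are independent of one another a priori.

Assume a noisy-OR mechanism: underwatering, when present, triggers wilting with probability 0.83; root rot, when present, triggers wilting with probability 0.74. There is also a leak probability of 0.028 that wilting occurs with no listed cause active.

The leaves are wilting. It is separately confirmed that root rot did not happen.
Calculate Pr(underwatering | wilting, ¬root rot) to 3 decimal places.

Under noisy-OR, P(wilting | causes) = 1 − (1−0.028)·∏(1−qᵢ) over the active causes.
Numerator (weight on configurations with underwatering): 0.83476·0.539 = 0.449936
Normalizer over all consistent configurations: 0.028·0.461 + 0.83476·0.539 = 0.462844
P(underwatering | wilting, ¬root rot) = 0.449936/0.462844 ≈ 0.972

Pr(underwatering | wilting, ¬root rot) ≈ 0.972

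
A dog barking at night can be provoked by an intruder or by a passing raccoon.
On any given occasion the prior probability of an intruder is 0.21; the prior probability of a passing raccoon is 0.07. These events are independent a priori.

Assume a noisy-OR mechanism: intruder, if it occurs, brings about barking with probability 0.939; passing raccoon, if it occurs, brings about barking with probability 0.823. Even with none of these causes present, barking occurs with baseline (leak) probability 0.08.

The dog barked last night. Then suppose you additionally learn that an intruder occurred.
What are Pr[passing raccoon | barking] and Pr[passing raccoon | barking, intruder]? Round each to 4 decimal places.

Under noisy-OR, P(barking | causes) = 1 − (1−0.08)·∏(1−qᵢ) over the active causes.
For the numerator, keep only passing raccoon=true terms: 0.046295 + 0.014554 = 0.060849
The normalizing constant is 0.08·0.79·0.93 + 0.83716·0.79·0.07 + 0.94388·0.21·0.93 + 0.990067·0.21·0.07 = 0.303965
P(passing raccoon | barking) = 0.060849/0.303965 ≈ 0.2002

With the extra evidence:
By total probability over both values of passing raccoon:
  P(barking | intruder) = 0.94388*0.93 + 0.990067*0.07
        = 0.877808 + 0.069305 = 0.947113
The terms with passing raccoon present sum to 0.069305, so
  P(passing raccoon | barking, intruder) = 0.069305 / 0.947113 ≈ 0.0732
— intruder explains away the evidence for passing raccoon.

Pr[passing raccoon | barking] ≈ 0.2002; Pr[passing raccoon | barking, intruder] ≈ 0.0732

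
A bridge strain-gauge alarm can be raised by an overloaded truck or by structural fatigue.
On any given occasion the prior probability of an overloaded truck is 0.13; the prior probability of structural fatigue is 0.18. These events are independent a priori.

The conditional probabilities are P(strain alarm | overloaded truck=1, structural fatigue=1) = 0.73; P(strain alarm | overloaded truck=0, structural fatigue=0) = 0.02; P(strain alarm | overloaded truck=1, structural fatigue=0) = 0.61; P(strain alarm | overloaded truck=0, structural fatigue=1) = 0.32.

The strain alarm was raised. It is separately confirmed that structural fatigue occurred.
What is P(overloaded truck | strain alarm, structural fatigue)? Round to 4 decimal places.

P(overloaded truck | strain alarm, structural fatigue) ≈ 0.2542

By total probability over both values of overloaded truck:
  P(strain alarm | structural fatigue) = 0.32*0.87 + 0.73*0.13
        = 0.278400 + 0.094900 = 0.373300
Keeping only the overloaded truck-present terms gives 0.094900, so
  P(overloaded truck | strain alarm, structural fatigue) = 0.094900 / 0.373300 ≈ 0.2542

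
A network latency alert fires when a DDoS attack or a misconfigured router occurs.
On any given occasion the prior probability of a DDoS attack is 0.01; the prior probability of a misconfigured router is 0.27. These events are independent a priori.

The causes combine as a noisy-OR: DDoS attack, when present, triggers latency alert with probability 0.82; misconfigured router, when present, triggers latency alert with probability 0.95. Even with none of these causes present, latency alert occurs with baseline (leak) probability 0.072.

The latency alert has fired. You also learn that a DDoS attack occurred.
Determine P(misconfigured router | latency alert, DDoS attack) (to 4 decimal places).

Under noisy-OR, P(latency alert | causes) = 1 − (1−0.072)·∏(1−qᵢ) over the active causes.
P(latency alert | DDoS attack) = 0.83296×0.73 + 0.991648×0.27 = 0.608061 + 0.267745 = 0.875806
Restricting to configurations with misconfigured router present: 0.991648×0.27 = 0.267745.
Hence the posterior is 0.267745/0.875806 ≈ 0.3057.

P(misconfigured router | latency alert, DDoS attack) ≈ 0.3057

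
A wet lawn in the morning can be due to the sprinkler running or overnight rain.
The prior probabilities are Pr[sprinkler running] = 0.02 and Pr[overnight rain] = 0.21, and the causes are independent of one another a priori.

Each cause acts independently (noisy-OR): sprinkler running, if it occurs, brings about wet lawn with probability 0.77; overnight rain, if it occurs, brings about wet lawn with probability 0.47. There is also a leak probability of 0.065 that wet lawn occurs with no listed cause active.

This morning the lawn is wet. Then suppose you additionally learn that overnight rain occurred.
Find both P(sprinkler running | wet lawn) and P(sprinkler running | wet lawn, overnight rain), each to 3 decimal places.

Under noisy-OR, P(wet lawn | causes) = 1 − (1−0.065)·∏(1−qᵢ) over the active causes.
P(wet lawn) = 0.065*0.98*0.79 + 0.50445*0.98*0.21 + 0.78495*0.02*0.79 + 0.886023*0.02*0.21 = 0.050323 + 0.103816 + 0.012402 + 0.003721 = 0.170262
Restricting to configurations with sprinkler running present: 0.012402 + 0.003721 = 0.016123.
Hence the posterior is 0.016123/0.170262 ≈ 0.095.

Now condition on the additional information:
P(wet lawn | overnight rain) = 0.50445·0.98 + 0.886023·0.02 = 0.494361 + 0.017720 = 0.512081
Restricting to configurations with sprinkler running present: 0.886023·0.02 = 0.017720.
Hence the posterior is 0.017720/0.512081 ≈ 0.035.
— overnight rain explains away the evidence for sprinkler running.

P(sprinkler running | wet lawn) ≈ 0.095; P(sprinkler running | wet lawn, overnight rain) ≈ 0.035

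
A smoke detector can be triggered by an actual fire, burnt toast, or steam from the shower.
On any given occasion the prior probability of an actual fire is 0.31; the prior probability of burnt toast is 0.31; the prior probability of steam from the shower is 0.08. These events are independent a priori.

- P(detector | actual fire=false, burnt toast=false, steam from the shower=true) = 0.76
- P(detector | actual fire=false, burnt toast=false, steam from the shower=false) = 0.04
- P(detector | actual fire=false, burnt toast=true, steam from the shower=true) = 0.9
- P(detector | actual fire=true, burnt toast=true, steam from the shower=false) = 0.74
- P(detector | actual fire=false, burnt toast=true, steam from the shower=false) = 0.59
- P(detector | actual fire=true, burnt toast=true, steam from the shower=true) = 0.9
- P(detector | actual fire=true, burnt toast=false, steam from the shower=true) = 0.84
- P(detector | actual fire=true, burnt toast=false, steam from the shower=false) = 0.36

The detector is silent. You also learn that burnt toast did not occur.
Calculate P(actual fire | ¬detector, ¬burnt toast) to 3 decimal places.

P(actual fire | ¬detector, ¬burnt toast) ≈ 0.230

Enumerate the 4 (actual fire, steam from the shower) configurations and weight by the priors:
  P(¬detector | ¬burnt toast) = 0.96×0.69×0.92 + 0.24×0.69×0.08 + 0.64×0.31×0.92 + 0.16×0.31×0.08
        = 0.609408 + 0.013248 + 0.182528 + 0.003968 = 0.809152
Configurations with actual fire contribute 0.186496, so
  P(actual fire | ¬detector, ¬burnt toast) = 0.186496 / 0.809152 ≈ 0.230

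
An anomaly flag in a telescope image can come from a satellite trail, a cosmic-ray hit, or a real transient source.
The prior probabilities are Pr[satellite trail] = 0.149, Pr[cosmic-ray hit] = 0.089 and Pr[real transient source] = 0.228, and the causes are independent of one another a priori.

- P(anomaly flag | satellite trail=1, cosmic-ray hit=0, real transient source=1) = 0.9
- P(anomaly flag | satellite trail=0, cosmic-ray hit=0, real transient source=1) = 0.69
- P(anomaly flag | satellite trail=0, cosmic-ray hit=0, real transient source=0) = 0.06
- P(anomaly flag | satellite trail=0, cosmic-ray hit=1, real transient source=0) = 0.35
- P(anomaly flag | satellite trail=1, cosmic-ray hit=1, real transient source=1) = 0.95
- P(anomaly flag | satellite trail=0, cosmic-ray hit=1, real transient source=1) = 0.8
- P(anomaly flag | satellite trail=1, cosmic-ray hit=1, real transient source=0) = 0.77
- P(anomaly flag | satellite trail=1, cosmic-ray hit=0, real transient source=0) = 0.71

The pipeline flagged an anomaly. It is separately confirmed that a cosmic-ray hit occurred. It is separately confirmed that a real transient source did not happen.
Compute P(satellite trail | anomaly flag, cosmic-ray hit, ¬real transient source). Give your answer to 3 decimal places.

P(satellite trail | anomaly flag, cosmic-ray hit, ¬real transient source) ≈ 0.278

P(anomaly flag | cosmic-ray hit, ¬real transient source) = 0.35×0.851 + 0.77×0.149 = 0.297850 + 0.114730 = 0.412580
The satellite trail-present share is 0.77×0.149 = 0.114730.
Hence the posterior is 0.114730/0.412580 ≈ 0.278.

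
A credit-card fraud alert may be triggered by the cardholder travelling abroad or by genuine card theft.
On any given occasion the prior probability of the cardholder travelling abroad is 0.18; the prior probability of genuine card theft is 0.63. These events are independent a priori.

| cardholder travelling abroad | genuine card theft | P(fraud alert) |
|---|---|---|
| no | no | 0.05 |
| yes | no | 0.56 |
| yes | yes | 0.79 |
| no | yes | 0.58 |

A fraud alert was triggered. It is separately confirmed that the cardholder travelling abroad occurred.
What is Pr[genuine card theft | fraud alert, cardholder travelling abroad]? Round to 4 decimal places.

Pr[genuine card theft | fraud alert, cardholder travelling abroad] ≈ 0.7061

Sum P(fraud alert|·) weighted by the priors over both values of genuine card theft:
  P(fraud alert | cardholder travelling abroad) = 0.56*0.37 + 0.79*0.63
        = 0.207200 + 0.497700 = 0.704900
Configurations with genuine card theft contribute 0.497700, so
  P(genuine card theft | fraud alert, cardholder travelling abroad) = 0.497700 / 0.704900 ≈ 0.7061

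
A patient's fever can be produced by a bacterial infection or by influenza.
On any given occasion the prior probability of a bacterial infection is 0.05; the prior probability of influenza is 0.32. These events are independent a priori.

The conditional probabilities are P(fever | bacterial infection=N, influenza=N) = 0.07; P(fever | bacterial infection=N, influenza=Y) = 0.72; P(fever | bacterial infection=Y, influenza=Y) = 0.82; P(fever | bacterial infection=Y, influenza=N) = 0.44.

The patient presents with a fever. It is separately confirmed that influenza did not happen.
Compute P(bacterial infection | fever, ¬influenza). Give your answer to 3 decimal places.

P(fever | ¬influenza) = 0.07×0.95 + 0.44×0.05 = 0.066500 + 0.022000 = 0.088500
Of this, 0.022000 comes from 0.44×0.05 (the bacterial infection=true cases).
So P(bacterial infection | fever, ¬influenza) = 0.022000/0.088500 ≈ 0.249.

P(bacterial infection | fever, ¬influenza) ≈ 0.249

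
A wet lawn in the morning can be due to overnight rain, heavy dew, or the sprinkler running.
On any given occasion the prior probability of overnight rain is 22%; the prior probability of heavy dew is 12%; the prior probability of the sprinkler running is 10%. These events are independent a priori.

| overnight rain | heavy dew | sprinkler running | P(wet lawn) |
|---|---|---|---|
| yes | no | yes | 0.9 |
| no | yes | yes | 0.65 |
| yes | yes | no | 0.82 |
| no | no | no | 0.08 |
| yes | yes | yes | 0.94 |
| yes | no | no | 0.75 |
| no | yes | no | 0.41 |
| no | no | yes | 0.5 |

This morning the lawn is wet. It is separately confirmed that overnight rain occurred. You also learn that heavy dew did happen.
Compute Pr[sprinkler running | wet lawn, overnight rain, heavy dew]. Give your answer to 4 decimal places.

Numerator (weight on configurations with sprinkler running): 0.94×0.1 = 0.094000
Normalizer over all consistent configurations: 0.82×0.9 + 0.94×0.1 = 0.832000
P(sprinkler running | wet lawn, overnight rain, heavy dew) = 0.094000/0.832000 ≈ 0.1130

Pr[sprinkler running | wet lawn, overnight rain, heavy dew] ≈ 0.1130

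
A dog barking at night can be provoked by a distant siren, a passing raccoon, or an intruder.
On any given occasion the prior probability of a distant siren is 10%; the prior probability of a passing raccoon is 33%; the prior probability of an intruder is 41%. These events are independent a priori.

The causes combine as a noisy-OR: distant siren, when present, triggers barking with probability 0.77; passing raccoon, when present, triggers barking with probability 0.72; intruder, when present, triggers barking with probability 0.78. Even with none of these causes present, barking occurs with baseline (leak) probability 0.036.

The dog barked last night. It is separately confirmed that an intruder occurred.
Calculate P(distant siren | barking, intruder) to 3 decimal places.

Under noisy-OR, P(barking | causes) = 1 − (1−0.036)·∏(1−qᵢ) over the active causes.
P(barking | intruder) = 0.78792*0.9*0.67 + 0.940618*0.9*0.33 + 0.951222*0.1*0.67 + 0.986342*0.1*0.33 = 0.475116 + 0.279364 + 0.063732 + 0.032549 = 0.850761
Of this, 0.096281 comes from 0.063732 + 0.032549 (the distant siren=true cases).
P(distant siren | barking, intruder) = 0.096281 / 0.850761 ≈ 0.113

P(distant siren | barking, intruder) ≈ 0.113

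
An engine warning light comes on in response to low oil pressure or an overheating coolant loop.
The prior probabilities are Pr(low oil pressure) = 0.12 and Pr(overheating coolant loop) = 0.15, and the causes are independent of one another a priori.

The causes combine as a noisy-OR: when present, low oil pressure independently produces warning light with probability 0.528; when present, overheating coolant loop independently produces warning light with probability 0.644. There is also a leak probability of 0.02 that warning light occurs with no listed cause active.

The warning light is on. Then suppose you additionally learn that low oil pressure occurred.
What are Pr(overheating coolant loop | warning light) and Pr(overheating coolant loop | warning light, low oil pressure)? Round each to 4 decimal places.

Pr(overheating coolant loop | warning light) ≈ 0.5914; Pr(overheating coolant loop | warning light, low oil pressure) ≈ 0.2152

Under noisy-OR, P(warning light | causes) = 1 − (1−0.02)·∏(1−qᵢ) over the active causes.
Weight on overheating coolant loop=true, given the evidence: 0.085948 + 0.015036 = 0.100984
The normalizing constant is 0.02·0.88·0.85 + 0.65112·0.88·0.15 + 0.53744·0.12·0.85 + 0.835329·0.12·0.15 = 0.170763
P(overheating coolant loop | warning light) = 0.100984/0.170763 ≈ 0.5914

Now condition on the additional information:
P(warning light | low oil pressure) = 0.53744×0.85 + 0.835329×0.15 = 0.456824 + 0.125299 = 0.582123
Of this, 0.125299 comes from 0.835329×0.15 (the overheating coolant loop=true cases).
So P(overheating coolant loop | warning light, low oil pressure) = 0.125299/0.582123 ≈ 0.2152.
This is intercausal reasoning (explaining away): once low oil pressure accounts for the warning light, overheating coolant loop becomes less likely.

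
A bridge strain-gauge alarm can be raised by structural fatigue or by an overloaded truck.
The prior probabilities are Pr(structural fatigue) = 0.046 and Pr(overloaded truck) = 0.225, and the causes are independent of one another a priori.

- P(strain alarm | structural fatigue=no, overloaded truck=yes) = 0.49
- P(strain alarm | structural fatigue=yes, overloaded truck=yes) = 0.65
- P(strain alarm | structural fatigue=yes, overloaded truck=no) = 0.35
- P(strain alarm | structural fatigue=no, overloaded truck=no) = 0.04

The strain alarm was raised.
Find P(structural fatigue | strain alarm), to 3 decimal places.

P(structural fatigue | strain alarm) ≈ 0.125

By total probability over the 4 (structural fatigue, overloaded truck) configurations:
  P(strain alarm) = 0.04·0.954·0.775 + 0.49·0.954·0.225 + 0.35·0.046·0.775 + 0.65·0.046·0.225
        = 0.029574 + 0.105178 + 0.012478 + 0.006727 = 0.153957
Keeping only the structural fatigue-present terms gives 0.019205, so
  P(structural fatigue | strain alarm) = 0.019205 / 0.153957 ≈ 0.125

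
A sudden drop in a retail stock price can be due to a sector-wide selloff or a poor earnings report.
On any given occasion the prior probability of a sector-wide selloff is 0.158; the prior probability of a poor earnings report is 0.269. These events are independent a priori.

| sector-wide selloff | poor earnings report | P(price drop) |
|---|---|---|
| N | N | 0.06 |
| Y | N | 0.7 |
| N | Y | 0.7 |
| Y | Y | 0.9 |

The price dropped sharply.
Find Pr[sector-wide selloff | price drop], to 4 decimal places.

Weight on sector-wide selloff=true, given the evidence: 0.080849 + 0.038252 = 0.119101
Normalizer over all consistent configurations: 0.06*0.842*0.731 + 0.7*0.842*0.269 + 0.7*0.158*0.731 + 0.9*0.158*0.269 = 0.314580
Posterior = 0.119101 / 0.314580 ≈ 0.3786

Pr[sector-wide selloff | price drop] ≈ 0.3786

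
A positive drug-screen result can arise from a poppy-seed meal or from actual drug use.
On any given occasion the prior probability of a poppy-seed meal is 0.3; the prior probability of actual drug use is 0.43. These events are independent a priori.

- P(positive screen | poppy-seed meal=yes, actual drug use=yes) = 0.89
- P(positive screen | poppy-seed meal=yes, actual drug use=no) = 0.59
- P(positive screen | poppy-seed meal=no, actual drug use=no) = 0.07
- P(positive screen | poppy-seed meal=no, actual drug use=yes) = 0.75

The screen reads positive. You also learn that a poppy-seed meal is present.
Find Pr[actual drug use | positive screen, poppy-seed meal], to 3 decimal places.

Pr[actual drug use | positive screen, poppy-seed meal] ≈ 0.532

Enumerate both values of actual drug use and weight by the priors:
  P(positive screen | poppy-seed meal) = 0.59·0.57 + 0.89·0.43
        = 0.336300 + 0.382700 = 0.719000
Configurations with actual drug use contribute 0.382700, so
  P(actual drug use | positive screen, poppy-seed meal) = 0.382700 / 0.719000 ≈ 0.532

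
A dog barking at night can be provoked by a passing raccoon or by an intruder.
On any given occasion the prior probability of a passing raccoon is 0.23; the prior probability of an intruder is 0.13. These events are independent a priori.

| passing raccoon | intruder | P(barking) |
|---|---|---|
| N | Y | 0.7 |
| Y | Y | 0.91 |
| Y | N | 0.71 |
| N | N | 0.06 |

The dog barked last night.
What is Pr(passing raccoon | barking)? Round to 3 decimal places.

P(barking) = 0.06·0.77·0.87 + 0.7·0.77·0.13 + 0.71·0.23·0.87 + 0.91·0.23·0.13 = 0.040194 + 0.070070 + 0.142071 + 0.027209 = 0.279544
Of this, 0.169280 comes from 0.142071 + 0.027209 (the passing raccoon=true cases).
Hence the posterior is 0.169280/0.279544 ≈ 0.606.

Pr(passing raccoon | barking) ≈ 0.606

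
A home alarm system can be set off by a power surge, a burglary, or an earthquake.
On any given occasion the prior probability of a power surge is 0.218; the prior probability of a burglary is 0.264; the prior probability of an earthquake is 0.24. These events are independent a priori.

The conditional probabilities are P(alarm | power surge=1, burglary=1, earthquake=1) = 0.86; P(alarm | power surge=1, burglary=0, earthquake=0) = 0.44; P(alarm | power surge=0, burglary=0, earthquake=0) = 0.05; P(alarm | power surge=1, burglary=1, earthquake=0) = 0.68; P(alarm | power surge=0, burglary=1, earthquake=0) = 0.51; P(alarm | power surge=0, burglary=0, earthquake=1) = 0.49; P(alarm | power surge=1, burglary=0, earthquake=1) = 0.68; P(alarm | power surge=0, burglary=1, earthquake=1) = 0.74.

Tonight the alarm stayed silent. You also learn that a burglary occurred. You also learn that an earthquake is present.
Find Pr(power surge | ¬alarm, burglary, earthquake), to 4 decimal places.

P(¬alarm | burglary, earthquake) = 0.26*0.782 + 0.14*0.218 = 0.203320 + 0.030520 = 0.233840
Restricting to configurations with power surge present: 0.14*0.218 = 0.030520.
Hence the posterior is 0.030520/0.233840 ≈ 0.1305.

Pr(power surge | ¬alarm, burglary, earthquake) ≈ 0.1305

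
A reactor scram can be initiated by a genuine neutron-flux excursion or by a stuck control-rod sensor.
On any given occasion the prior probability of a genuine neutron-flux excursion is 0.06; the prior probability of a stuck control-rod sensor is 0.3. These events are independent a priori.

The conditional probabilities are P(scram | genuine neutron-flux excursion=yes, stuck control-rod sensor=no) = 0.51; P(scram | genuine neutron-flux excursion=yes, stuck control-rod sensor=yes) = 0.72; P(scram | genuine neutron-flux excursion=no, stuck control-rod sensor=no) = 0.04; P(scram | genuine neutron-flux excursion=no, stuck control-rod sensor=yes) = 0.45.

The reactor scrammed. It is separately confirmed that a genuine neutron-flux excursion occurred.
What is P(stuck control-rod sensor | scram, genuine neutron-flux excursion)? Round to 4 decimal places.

P(stuck control-rod sensor | scram, genuine neutron-flux excursion) ≈ 0.3770

P(scram | genuine neutron-flux excursion) = 0.51*0.7 + 0.72*0.3 = 0.357000 + 0.216000 = 0.573000
Of this, 0.216000 comes from 0.72*0.3 (the stuck control-rod sensor=true cases).
So P(stuck control-rod sensor | scram, genuine neutron-flux excursion) = 0.216000/0.573000 ≈ 0.3770.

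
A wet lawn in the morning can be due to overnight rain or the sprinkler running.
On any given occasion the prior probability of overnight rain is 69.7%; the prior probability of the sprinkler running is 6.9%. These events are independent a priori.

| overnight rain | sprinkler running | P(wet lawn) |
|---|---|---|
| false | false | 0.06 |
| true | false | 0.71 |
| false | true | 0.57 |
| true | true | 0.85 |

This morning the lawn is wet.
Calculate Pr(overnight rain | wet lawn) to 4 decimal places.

P(wet lawn) = 0.06·0.303·0.931 + 0.57·0.303·0.069 + 0.71·0.697·0.931 + 0.85·0.697·0.069 = 0.016926 + 0.011917 + 0.460724 + 0.040879 = 0.530446
Of this, 0.501603 comes from 0.460724 + 0.040879 (the overnight rain=true cases).
Hence the posterior is 0.501603/0.530446 ≈ 0.9456.

Pr(overnight rain | wet lawn) ≈ 0.9456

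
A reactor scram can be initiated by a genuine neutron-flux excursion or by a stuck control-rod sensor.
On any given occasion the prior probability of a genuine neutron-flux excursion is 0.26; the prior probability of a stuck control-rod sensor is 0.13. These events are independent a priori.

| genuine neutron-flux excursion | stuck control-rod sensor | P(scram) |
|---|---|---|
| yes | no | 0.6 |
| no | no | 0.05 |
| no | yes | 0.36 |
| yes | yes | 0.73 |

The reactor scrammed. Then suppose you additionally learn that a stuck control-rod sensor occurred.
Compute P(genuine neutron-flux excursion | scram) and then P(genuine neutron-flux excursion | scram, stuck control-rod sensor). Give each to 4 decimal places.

P(genuine neutron-flux excursion | scram) ≈ 0.7059; P(genuine neutron-flux excursion | scram, stuck control-rod sensor) ≈ 0.4160

P(scram) = 0.05·0.74·0.87 + 0.36·0.74·0.13 + 0.6·0.26·0.87 + 0.73·0.26·0.13 = 0.032190 + 0.034632 + 0.135720 + 0.024674 = 0.227216
Of this, 0.160394 comes from 0.135720 + 0.024674 (the genuine neutron-flux excursion=true cases).
Hence the posterior is 0.160394/0.227216 ≈ 0.7059.

Now condition on the additional information:
Weight on genuine neutron-flux excursion=true, given the evidence: 0.73×0.26 = 0.189800
Normalizer over all consistent configurations: 0.36×0.74 + 0.73×0.26 = 0.456200
Posterior = 0.189800 / 0.456200 ≈ 0.4160
This is intercausal reasoning (explaining away): once stuck control-rod sensor accounts for the scram, genuine neutron-flux excursion becomes less likely.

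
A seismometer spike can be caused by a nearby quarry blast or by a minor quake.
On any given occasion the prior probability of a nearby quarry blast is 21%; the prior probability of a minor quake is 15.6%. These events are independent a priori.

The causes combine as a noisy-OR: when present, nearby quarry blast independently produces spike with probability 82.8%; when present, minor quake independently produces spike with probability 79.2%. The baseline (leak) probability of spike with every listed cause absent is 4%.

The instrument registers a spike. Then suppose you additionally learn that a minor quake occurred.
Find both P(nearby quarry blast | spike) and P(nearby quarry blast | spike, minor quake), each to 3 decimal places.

Under noisy-OR, P(spike | causes) = 1 − (1−0.04)·∏(1−qᵢ) over the active causes.
By total probability over the 4 (nearby quarry blast, minor quake) configurations:
  P(spike) = 0.04*0.79*0.844 + 0.80032*0.79*0.156 + 0.83488*0.21*0.844 + 0.965655*0.21*0.156
        = 0.026670 + 0.098631 + 0.147974 + 0.031635 = 0.304910
The terms with nearby quarry blast present sum to 0.179609, so
  P(nearby quarry blast | spike) = 0.179609 / 0.304910 ≈ 0.589

Now condition on the additional information:
By total probability over both values of nearby quarry blast:
  P(spike | minor quake) = 0.80032*0.79 + 0.965655*0.21
        = 0.632253 + 0.202788 = 0.835041
Keeping only the nearby quarry blast-present terms gives 0.202788, so
  P(nearby quarry blast | spike, minor quake) = 0.202788 / 0.835041 ≈ 0.243
This is intercausal reasoning (explaining away): once minor quake accounts for the spike, nearby quarry blast becomes less likely.

P(nearby quarry blast | spike) ≈ 0.589; P(nearby quarry blast | spike, minor quake) ≈ 0.243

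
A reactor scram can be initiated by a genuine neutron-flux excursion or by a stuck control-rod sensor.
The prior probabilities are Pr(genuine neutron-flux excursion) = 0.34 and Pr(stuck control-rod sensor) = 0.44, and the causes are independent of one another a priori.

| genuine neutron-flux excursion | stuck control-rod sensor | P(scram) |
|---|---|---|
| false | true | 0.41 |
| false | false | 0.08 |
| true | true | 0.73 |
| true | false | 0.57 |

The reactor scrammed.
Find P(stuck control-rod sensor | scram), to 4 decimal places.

P(stuck control-rod sensor | scram) ≈ 0.6231

Sum P(scram|·) weighted by the priors over the 4 (genuine neutron-flux excursion, stuck control-rod sensor) configurations:
  P(scram) = 0.08·0.66·0.56 + 0.41·0.66·0.44 + 0.57·0.34·0.56 + 0.73·0.34·0.44
        = 0.029568 + 0.119064 + 0.108528 + 0.109208 = 0.366368
The terms with stuck control-rod sensor present sum to 0.228272, so
  P(stuck control-rod sensor | scram) = 0.228272 / 0.366368 ≈ 0.6231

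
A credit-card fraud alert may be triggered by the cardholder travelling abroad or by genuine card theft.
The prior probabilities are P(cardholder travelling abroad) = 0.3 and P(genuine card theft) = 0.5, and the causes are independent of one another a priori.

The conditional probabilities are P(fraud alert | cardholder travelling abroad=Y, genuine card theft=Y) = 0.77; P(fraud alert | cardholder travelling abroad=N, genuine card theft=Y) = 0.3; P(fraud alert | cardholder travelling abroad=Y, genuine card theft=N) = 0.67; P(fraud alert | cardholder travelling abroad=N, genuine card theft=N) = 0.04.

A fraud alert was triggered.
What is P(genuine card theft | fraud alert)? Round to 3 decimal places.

P(genuine card theft | fraud alert) ≈ 0.658

P(fraud alert) = 0.04×0.7×0.5 + 0.3×0.7×0.5 + 0.67×0.3×0.5 + 0.77×0.3×0.5 = 0.014000 + 0.105000 + 0.100500 + 0.115500 = 0.335000
Restricting to configurations with genuine card theft present: 0.105000 + 0.115500 = 0.220500.
Hence the posterior is 0.220500/0.335000 ≈ 0.658.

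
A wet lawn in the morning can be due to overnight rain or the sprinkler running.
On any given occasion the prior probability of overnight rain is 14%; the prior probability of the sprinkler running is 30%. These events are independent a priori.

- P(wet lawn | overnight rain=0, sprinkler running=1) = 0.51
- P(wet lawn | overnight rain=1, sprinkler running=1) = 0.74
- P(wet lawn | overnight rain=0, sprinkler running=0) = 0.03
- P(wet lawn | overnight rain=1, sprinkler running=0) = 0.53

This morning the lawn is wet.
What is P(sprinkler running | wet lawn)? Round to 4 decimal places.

P(sprinkler running | wet lawn) ≈ 0.6991

Weight on sprinkler running=true, given the evidence: 0.131580 + 0.031080 = 0.162660
The normalizing constant is 0.03×0.86×0.7 + 0.51×0.86×0.3 + 0.53×0.14×0.7 + 0.74×0.14×0.3 = 0.232660
Posterior = 0.162660 / 0.232660 ≈ 0.6991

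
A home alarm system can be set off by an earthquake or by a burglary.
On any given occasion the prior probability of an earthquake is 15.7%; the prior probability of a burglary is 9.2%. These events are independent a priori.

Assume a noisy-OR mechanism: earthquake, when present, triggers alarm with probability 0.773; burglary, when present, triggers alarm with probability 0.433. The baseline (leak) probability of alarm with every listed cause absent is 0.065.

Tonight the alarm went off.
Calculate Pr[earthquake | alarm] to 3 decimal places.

Under noisy-OR, P(alarm | causes) = 1 − (1−0.065)·∏(1−qᵢ) over the active causes.
Weight on earthquake=true, given the evidence: 0.112299 + 0.012706 = 0.125005
Denominator P(alarm): 0.065×0.843×0.908 + 0.469855×0.843×0.092 + 0.787755×0.157×0.908 + 0.879657×0.157×0.092 = 0.211199
P(earthquake | alarm) = 0.125005/0.211199 ≈ 0.592

Pr[earthquake | alarm] ≈ 0.592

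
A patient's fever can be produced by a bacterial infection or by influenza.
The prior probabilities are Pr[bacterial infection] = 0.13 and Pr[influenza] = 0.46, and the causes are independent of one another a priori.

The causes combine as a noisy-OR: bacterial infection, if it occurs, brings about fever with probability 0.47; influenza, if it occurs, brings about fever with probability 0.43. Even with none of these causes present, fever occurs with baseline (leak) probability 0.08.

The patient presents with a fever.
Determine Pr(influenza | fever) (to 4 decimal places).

Pr(influenza | fever) ≈ 0.7605

Under noisy-OR, P(fever | causes) = 1 − (1−0.08)·∏(1−qᵢ) over the active causes.
For the numerator, keep only influenza=true terms: 0.190335 + 0.043180 = 0.233515
Normalizer over all consistent configurations: 0.08×0.87×0.54 + 0.4756×0.87×0.46 + 0.5124×0.13×0.54 + 0.722068×0.13×0.46 = 0.307069
P(influenza | fever) = 0.233515/0.307069 ≈ 0.7605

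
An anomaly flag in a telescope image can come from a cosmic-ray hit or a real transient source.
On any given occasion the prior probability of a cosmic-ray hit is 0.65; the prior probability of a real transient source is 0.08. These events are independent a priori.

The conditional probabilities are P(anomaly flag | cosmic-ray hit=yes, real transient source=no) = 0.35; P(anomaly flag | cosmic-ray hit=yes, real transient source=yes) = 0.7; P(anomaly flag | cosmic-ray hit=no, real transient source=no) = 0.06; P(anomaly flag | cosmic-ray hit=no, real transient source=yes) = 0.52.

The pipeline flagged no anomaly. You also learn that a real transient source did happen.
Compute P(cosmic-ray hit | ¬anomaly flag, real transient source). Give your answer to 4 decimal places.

P(¬anomaly flag | real transient source) = 0.48·0.35 + 0.3·0.65 = 0.168000 + 0.195000 = 0.363000
The cosmic-ray hit-present share is 0.3·0.65 = 0.195000.
So P(cosmic-ray hit | ¬anomaly flag, real transient source) = 0.195000/0.363000 ≈ 0.5372.

P(cosmic-ray hit | ¬anomaly flag, real transient source) ≈ 0.5372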